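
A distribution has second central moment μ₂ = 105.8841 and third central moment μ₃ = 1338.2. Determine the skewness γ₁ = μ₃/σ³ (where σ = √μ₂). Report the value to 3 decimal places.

σ = √μ₂ = √105.8841 = 10.29000
σ³ = μ₂^(3/2) = 1089.54739
γ₁ = μ₃/σ³ = 1338.2 / 1089.54739 ≈ 1.228

1.228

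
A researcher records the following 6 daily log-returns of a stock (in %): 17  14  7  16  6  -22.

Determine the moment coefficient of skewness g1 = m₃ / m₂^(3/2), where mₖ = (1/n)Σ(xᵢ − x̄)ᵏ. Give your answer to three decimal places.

x̄ = (17 + 14 + 7 + 16 + 6 - 22) / 6 = 6.3333
deviations (xᵢ − x̄): 10.6667, 7.6667, 0.6667, 9.6667, -0.3333, -28.3333
Σ(xᵢ − x̄)² = 1069.3333 ⇒ m₂ = 1069.3333/6 = 178.22222
Σ(xᵢ − x̄)³ = -20177.5556 ⇒ m₃ = -20177.5556/6 = -3362.92593
m₂^(3/2) = 178.22222^(1.5) = 2379.26481
g1 = m₃ / m₂^(3/2) = -3362.92593 / 2379.26481 ≈ -1.413

-1.413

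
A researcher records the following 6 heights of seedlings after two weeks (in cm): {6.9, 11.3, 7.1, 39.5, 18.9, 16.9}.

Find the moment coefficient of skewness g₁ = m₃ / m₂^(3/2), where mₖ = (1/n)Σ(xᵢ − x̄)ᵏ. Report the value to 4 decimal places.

x̄ = (6.9 + 11.3 + 7.1 + 39.5 + 18.9 + 16.9) / 6 = 16.7667
deviations (xᵢ − x̄): -9.8667, -5.4667, -9.6667, 22.7333, 2.1333, 0.1333
Σ(xᵢ − x̄)² = 742.0533 ⇒ m₂ = 742.0533/6 = 123.67556
Σ(xᵢ − x̄)³ = 9731.2036 ⇒ m₃ = 9731.2036/6 = 1621.86726
m₂^(3/2) = 123.67556^(1.5) = 1375.38982
g₁ = m₃ / m₂^(3/2) = 1621.86726 / 1375.38982 ≈ 1.1792

1.1792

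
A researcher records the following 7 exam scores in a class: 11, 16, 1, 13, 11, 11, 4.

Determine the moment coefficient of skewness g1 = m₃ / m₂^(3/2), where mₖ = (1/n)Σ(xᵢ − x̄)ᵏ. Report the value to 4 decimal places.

x̄ = (11 + 16 + 1 + 13 + 11 + 11 + 4) / 7 = 9.5714
deviations (xᵢ − x̄): 1.4286, 6.4286, -8.5714, 3.4286, 1.4286, 1.4286, -5.5714
Σ(xᵢ − x̄)² = 163.7143 ⇒ m₂ = 163.7143/7 = 23.38776
Σ(xᵢ − x̄)³ = -487.9592 ⇒ m₃ = -487.9592/7 = -69.70845
m₂^(3/2) = 23.38776^(1.5) = 113.10526
g1 = m₃ / m₂^(3/2) = -69.70845 / 113.10526 ≈ -0.6163

-0.6163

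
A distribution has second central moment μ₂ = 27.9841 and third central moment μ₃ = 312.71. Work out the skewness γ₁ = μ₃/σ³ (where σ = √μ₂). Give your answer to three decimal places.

2.112

σ = √μ₂ = √27.9841 = 5.29000
σ³ = μ₂^(3/2) = 148.03589
γ₁ = μ₃/σ³ = 312.71 / 148.03589 ≈ 2.112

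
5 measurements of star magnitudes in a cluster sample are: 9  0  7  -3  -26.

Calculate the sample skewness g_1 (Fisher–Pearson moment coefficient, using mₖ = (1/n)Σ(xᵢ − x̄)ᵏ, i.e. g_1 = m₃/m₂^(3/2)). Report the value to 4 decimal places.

-1.0599

x̄ = (9 + 0 + 7 - 3 - 26) / 5 = -2.6000
deviations (xᵢ − x̄): 11.6000, 2.6000, 9.6000, -0.4000, -23.4000
Σ(xᵢ − x̄)² = 781.2000 ⇒ m₂ = 781.2000/5 = 156.24000
Σ(xᵢ − x̄)³ = -10349.7600 ⇒ m₃ = -10349.7600/5 = -2069.95200
m₂^(3/2) = 156.24000^(1.5) = 1952.93750
g_1 = m₃ / m₂^(3/2) = -2069.95200 / 1952.93750 ≈ -1.0599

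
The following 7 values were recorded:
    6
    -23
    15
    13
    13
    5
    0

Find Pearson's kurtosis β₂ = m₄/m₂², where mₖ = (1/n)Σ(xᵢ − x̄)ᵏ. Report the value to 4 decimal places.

x̄ = 4.1429
Σ(xᵢ − x̄)² = 1032.8571 ⇒ m₂ = 147.55102
Σ(xᵢ − x̄)⁴ = 569288.6239 ⇒ m₄ = 81326.94627
m₂² = 21771.30362
β₂ = m₄/m₂² = 81326.94627 / 21771.30362 ≈ 3.7355

3.7355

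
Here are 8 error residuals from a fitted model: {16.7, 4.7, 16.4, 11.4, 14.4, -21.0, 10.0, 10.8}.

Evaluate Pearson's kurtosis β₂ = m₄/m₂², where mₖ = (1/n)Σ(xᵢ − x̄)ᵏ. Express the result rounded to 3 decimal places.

5.054

x̄ = 7.9250
Σ(xᵢ − x̄)² = 1062.4550 ⇒ m₂ = 132.80688
Σ(xᵢ − x̄)⁴ = 713179.2622 ⇒ m₄ = 89147.40778
m₂² = 17637.66605
β₂ = m₄/m₂² = 89147.40778 / 17637.66605 ≈ 5.054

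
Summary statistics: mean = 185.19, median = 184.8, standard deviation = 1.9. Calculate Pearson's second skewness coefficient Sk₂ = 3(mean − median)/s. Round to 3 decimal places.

0.616

Sk₂ = 3(185.19 − 184.8) / 1.9 = 3 × 0.3900 / 1.9
    = 1.1700 / 1.9 ≈ 0.616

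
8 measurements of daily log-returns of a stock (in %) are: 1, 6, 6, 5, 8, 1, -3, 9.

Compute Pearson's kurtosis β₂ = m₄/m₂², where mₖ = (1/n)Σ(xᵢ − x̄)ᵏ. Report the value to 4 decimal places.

x̄ = 4.1250
Σ(xᵢ − x̄)² = 116.8750 ⇒ m₂ = 14.60938
Σ(xᵢ − x̄)⁴ = 3583.4629 ⇒ m₄ = 447.93286
m₂² = 213.43384
β₂ = m₄/m₂² = 447.93286 / 213.43384 ≈ 2.0987

2.0987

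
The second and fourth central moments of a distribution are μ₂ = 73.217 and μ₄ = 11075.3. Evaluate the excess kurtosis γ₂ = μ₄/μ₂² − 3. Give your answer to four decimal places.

μ₂² = 73.217² = 5360.72909
μ₄/μ₂² = 11075.3 / 5360.72909 = 2.06601
γ₂ = 2.06601 − 3 ≈ -0.9340

-0.9340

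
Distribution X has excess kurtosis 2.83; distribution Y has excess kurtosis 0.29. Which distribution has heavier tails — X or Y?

Higher excess kurtosis ⇒ heavier tails relative to the normal distribution.
2.83 vs 0.29: the larger is 2.83, so X has heavier tails.

X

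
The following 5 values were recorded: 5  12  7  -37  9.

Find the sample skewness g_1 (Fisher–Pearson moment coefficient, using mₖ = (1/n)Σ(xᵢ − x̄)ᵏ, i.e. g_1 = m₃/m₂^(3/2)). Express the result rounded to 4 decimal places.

x̄ = (5 + 12 + 7 - 37 + 9) / 5 = -0.8000
deviations (xᵢ − x̄): 5.8000, 12.8000, 7.8000, -36.2000, 9.8000
Σ(xᵢ − x̄)² = 1664.8000 ⇒ m₂ = 1664.8000/5 = 332.96000
Σ(xᵢ − x̄)³ = -43729.9200 ⇒ m₃ = -43729.9200/5 = -8745.98400
m₂^(3/2) = 332.96000^(1.5) = 6075.58490
g_1 = m₃ / m₂^(3/2) = -8745.98400 / 6075.58490 ≈ -1.4395

-1.4395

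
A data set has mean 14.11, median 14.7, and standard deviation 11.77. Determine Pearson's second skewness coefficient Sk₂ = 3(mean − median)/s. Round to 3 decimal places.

-0.150

Sk₂ = 3(14.11 − 14.7) / 11.77 = 3 × -0.5900 / 11.77
    = -1.7700 / 11.77 ≈ -0.150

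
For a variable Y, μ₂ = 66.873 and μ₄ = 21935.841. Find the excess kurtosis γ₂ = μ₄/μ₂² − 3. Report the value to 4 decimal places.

μ₂² = 66.873² = 4471.99813
μ₄/μ₂² = 21935.841 / 4471.99813 = 4.90515
γ₂ = 4.90515 − 3 ≈ 1.9052

1.9052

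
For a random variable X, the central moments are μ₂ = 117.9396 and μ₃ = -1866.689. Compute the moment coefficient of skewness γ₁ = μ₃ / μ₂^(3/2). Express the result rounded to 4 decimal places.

σ = √μ₂ = √117.9396 = 10.86000
σ³ = μ₂^(3/2) = 1280.82406
γ₁ = μ₃/σ³ = -1866.689 / 1280.82406 ≈ -1.4574

-1.4574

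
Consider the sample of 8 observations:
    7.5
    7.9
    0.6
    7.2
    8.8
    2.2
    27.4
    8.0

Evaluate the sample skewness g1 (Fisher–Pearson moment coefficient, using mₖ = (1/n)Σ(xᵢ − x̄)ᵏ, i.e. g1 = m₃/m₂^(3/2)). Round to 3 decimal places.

x̄ = (7.5 + 7.9 + 0.6 + 7.2 + 8.8 + 2.2 + 27.4 + 8.0) / 8 = 8.7000
deviations (xᵢ − x̄): -1.2000, -0.8000, -8.1000, -1.5000, 0.1000, -6.5000, 18.7000, -0.7000
Σ(xᵢ − x̄)² = 462.3800 ⇒ m₂ = 462.3800/8 = 57.79750
Σ(xᵢ − x̄)³ = 5727.1800 ⇒ m₃ = 5727.1800/8 = 715.89750
m₂^(3/2) = 57.79750^(1.5) = 439.40357
g1 = m₃ / m₂^(3/2) = 715.89750 / 439.40357 ≈ 1.629

1.629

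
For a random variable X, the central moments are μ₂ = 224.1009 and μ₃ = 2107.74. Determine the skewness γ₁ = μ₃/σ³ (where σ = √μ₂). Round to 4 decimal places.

0.6283

σ = √μ₂ = √224.1009 = 14.97000
σ³ = μ₂^(3/2) = 3354.79047
γ₁ = μ₃/σ³ = 2107.74 / 3354.79047 ≈ 0.6283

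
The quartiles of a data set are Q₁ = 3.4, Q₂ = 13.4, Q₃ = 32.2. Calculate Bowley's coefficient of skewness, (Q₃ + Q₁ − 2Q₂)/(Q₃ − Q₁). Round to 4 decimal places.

numerator: Q₃ + Q₁ − 2Q₂ = 32.2 + 3.4 − 2×13.4 = 8.8000
denominator: Q₃ − Q₁ = 32.2 − 3.4 = 28.8000
Bowley skewness = 8.8000 / 28.8000 ≈ 0.3056

0.3056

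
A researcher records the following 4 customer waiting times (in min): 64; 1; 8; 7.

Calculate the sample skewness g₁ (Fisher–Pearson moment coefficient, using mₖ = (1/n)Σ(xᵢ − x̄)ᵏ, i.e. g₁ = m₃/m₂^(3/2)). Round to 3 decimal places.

x̄ = (64 + 1 + 8 + 7) / 4 = 20.0000
deviations (xᵢ − x̄): 44.0000, -19.0000, -12.0000, -13.0000
Σ(xᵢ − x̄)² = 2610.0000 ⇒ m₂ = 2610.0000/4 = 652.50000
Σ(xᵢ − x̄)³ = 74400.0000 ⇒ m₃ = 74400.0000/4 = 18600.00000
m₂^(3/2) = 652.50000^(1.5) = 16667.51191
g₁ = m₃ / m₂^(3/2) = 18600.00000 / 16667.51191 ≈ 1.116

1.116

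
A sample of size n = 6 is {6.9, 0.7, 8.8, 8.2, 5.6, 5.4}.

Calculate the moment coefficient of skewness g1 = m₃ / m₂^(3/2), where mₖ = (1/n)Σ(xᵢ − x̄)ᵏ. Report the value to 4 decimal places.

x̄ = (6.9 + 0.7 + 8.8 + 8.2 + 5.6 + 5.4) / 6 = 5.9333
deviations (xᵢ − x̄): 0.9667, -5.2333, 2.8667, 2.2667, -0.3333, -0.5333
Σ(xᵢ − x̄)² = 42.0733 ⇒ m₂ = 42.0733/6 = 7.01222
Σ(xᵢ − x̄)³ = -107.4116 ⇒ m₃ = -107.4116/6 = -17.90193
m₂^(3/2) = 7.01222^(1.5) = 18.56879
g1 = m₃ / m₂^(3/2) = -17.90193 / 18.56879 ≈ -0.9641

-0.9641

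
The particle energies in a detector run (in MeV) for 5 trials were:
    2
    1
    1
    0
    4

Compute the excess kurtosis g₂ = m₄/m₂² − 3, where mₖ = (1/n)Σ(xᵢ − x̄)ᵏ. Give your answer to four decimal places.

x̄ = 1.6000
Σ(xᵢ − x̄)² = 9.2000 ⇒ m₂ = 1.84000
Σ(xᵢ − x̄)⁴ = 40.0160 ⇒ m₄ = 8.00320
m₂² = 3.38560
g₂ = m₄/m₂² − 3 = 2.36389 − 3 ≈ -0.6361

-0.6361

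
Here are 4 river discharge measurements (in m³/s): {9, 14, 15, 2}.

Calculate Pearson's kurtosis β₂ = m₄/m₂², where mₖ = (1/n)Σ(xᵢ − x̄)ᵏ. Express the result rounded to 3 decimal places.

1.772

x̄ = 10.0000
Σ(xᵢ − x̄)² = 106.0000 ⇒ m₂ = 26.50000
Σ(xᵢ − x̄)⁴ = 4978.0000 ⇒ m₄ = 1244.50000
m₂² = 702.25000
β₂ = m₄/m₂² = 1244.50000 / 702.25000 ≈ 1.772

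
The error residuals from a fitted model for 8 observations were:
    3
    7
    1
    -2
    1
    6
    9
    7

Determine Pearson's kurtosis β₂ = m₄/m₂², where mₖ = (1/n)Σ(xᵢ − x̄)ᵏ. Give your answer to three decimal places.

1.739

x̄ = 4.0000
Σ(xᵢ − x̄)² = 102.0000 ⇒ m₂ = 12.75000
Σ(xᵢ − x̄)⁴ = 2262.0000 ⇒ m₄ = 282.75000
m₂² = 162.56250
β₂ = m₄/m₂² = 282.75000 / 162.56250 ≈ 1.739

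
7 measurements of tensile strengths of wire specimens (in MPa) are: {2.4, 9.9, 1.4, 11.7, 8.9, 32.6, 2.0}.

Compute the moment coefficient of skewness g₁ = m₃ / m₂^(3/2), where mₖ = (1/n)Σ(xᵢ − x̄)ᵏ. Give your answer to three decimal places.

1.438

x̄ = (2.4 + 9.9 + 1.4 + 11.7 + 8.9 + 32.6 + 2.0) / 7 = 9.8429
deviations (xᵢ − x̄): -7.4429, 0.0571, -8.4429, 1.8571, -0.9429, 22.7571, -7.8429
Σ(xᵢ − x̄)² = 710.4171 ⇒ m₂ = 710.4171/7 = 101.48816
Σ(xᵢ − x̄)³ = 10294.6631 ⇒ m₃ = 10294.6631/7 = 1470.66616
m₂^(3/2) = 101.48816^(1.5) = 1022.40529
g₁ = m₃ / m₂^(3/2) = 1470.66616 / 1022.40529 ≈ 1.438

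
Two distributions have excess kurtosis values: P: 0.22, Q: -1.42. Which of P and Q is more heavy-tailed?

P

Higher excess kurtosis ⇒ heavier tails relative to the normal distribution.
0.22 vs -1.42: the larger is 0.22, so P has heavier tails. (P is leptokurtic — heavier-than-normal tails; the other is platykurtic.)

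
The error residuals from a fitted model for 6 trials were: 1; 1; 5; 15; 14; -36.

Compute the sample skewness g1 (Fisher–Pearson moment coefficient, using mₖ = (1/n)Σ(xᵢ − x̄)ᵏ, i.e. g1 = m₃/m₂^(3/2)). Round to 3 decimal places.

-1.359

x̄ = (1 + 1 + 5 + 15 + 14 - 36) / 6 = 0.0000
deviations (xᵢ − x̄): 1.0000, 1.0000, 5.0000, 15.0000, 14.0000, -36.0000
Σ(xᵢ − x̄)² = 1744.0000 ⇒ m₂ = 1744.0000/6 = 290.66667
Σ(xᵢ − x̄)³ = -40410.0000 ⇒ m₃ = -40410.0000/6 = -6735.00000
m₂^(3/2) = 290.66667^(1.5) = 4955.56122
g1 = m₃ / m₂^(3/2) = -6735.00000 / 4955.56122 ≈ -1.359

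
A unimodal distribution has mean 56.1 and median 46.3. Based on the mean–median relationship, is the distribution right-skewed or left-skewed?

mean − median = 56.1 − 46.3 = 9.8
mean > median ⇒ the longer tail is on the right ⇒ right-skewed (positively skewed).

right-skewed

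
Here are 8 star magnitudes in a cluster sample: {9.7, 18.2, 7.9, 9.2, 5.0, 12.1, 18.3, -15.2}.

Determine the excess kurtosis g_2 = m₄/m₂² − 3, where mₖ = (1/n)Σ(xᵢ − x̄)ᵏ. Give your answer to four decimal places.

x̄ = 8.1500
Σ(xᵢ − x̄)² = 778.3400 ⇒ m₂ = 97.29250
Σ(xᵢ − x̄)⁴ = 318431.6005 ⇒ m₄ = 39803.95006
m₂² = 9465.83056
g_2 = m₄/m₂² − 3 = 4.20501 − 3 ≈ 1.2050

1.2050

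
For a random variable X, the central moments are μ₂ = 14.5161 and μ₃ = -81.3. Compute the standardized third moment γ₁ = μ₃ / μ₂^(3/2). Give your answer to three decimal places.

σ = √μ₂ = √14.5161 = 3.81000
σ³ = μ₂^(3/2) = 55.30634
γ₁ = μ₃/σ³ = -81.3 / 55.30634 ≈ -1.470

-1.470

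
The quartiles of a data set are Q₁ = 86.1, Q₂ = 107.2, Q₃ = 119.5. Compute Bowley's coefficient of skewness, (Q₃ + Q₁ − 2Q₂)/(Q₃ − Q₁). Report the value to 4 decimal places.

-0.2635

numerator: Q₃ + Q₁ − 2Q₂ = 119.5 + 86.1 − 2×107.2 = -8.8000
denominator: Q₃ − Q₁ = 119.5 − 86.1 = 33.4000
Bowley skewness = -8.8000 / 33.4000 ≈ -0.2635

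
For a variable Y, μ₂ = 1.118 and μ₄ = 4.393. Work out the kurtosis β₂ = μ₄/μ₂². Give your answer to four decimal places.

3.5146

μ₂² = 1.118² = 1.24992
μ₄/μ₂² = 4.393 / 1.24992 = 3.51461
β₂ ≈ 3.5146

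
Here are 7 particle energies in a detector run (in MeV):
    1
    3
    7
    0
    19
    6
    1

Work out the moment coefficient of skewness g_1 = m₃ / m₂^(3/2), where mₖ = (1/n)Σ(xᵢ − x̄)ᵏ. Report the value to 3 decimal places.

1.419

x̄ = (1 + 3 + 7 + 0 + 19 + 6 + 1) / 7 = 5.2857
deviations (xᵢ − x̄): -4.2857, -2.2857, 1.7143, -5.2857, 13.7143, 0.7143, -4.2857
Σ(xᵢ − x̄)² = 261.4286 ⇒ m₂ = 261.4286/7 = 37.34694
Σ(xᵢ − x̄)³ = 2267.7551 ⇒ m₃ = 2267.7551/7 = 323.96501
m₂^(3/2) = 37.34694^(1.5) = 228.23514
g_1 = m₃ / m₂^(3/2) = 323.96501 / 228.23514 ≈ 1.419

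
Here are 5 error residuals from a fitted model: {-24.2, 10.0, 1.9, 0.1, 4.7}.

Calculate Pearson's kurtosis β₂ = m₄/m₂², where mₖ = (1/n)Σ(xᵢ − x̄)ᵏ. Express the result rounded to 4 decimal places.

x̄ = -1.5000
Σ(xᵢ − x̄)² = 700.1000 ⇒ m₂ = 140.02000
Σ(xᵢ − x̄)⁴ = 284631.6674 ⇒ m₄ = 56926.33348
m₂² = 19605.60040
β₂ = m₄/m₂² = 56926.33348 / 19605.60040 ≈ 2.9036

2.9036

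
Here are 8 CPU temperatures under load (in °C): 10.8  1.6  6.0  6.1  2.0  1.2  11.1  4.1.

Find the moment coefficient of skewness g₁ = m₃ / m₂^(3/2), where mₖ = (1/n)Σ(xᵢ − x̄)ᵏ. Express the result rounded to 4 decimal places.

0.4671

x̄ = (10.8 + 1.6 + 6.0 + 6.1 + 2.0 + 1.2 + 11.1 + 4.1) / 8 = 5.3625
deviations (xᵢ − x̄): 5.4375, -3.7625, 0.6375, 0.7375, -3.3625, -4.1625, 5.7375, -1.2625
Σ(xᵢ − x̄)² = 107.8188 ⇒ m₂ = 107.8188/8 = 13.47734
Σ(xᵢ − x̄)³ = 184.8850 ⇒ m₃ = 184.8850/8 = 23.11063
m₂^(3/2) = 13.47734^(1.5) = 49.47735
g₁ = m₃ / m₂^(3/2) = 23.11063 / 49.47735 ≈ 0.4671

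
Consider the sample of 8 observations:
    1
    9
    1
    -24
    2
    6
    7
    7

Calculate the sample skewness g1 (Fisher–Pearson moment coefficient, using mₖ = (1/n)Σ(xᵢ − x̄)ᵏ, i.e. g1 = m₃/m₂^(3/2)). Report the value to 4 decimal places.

x̄ = (1 + 9 + 1 - 24 + 2 + 6 + 7 + 7) / 8 = 1.1250
deviations (xᵢ − x̄): -0.1250, 7.8750, -0.1250, -25.1250, 0.8750, 4.8750, 5.8750, 5.8750
Σ(xᵢ − x̄)² = 786.8750 ⇒ m₂ = 786.8750/8 = 98.35938
Σ(xᵢ − x̄)³ = -14850.0938 ⇒ m₃ = -14850.0938/8 = -1856.26172
m₂^(3/2) = 98.35938^(1.5) = 975.49184
g1 = m₃ / m₂^(3/2) = -1856.26172 / 975.49184 ≈ -1.9029

-1.9029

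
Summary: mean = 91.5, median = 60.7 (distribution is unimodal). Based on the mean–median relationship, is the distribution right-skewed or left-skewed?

right-skewed

mean − median = 91.5 − 60.7 = 30.8
mean > median ⇒ the longer tail is on the right ⇒ right-skewed (positively skewed).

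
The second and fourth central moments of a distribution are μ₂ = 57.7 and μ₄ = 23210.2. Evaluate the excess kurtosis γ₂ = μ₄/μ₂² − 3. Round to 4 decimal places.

3.9715

μ₂² = 57.7² = 3329.29000
μ₄/μ₂² = 23210.2 / 3329.29000 = 6.97152
γ₂ = 6.97152 − 3 ≈ 3.9715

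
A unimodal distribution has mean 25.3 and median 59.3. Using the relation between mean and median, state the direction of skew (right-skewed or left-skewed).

left-skewed

mean − median = 25.3 − 59.3 = -34.0
mean < median ⇒ the longer tail is on the left ⇒ left-skewed (negatively skewed).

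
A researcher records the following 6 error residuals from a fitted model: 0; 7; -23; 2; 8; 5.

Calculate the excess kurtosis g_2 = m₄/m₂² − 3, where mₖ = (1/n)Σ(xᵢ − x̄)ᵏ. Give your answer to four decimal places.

x̄ = -0.1667
Σ(xᵢ − x̄)² = 670.8333 ⇒ m₂ = 111.80556
Σ(xᵢ − x̄)⁴ = 279638.1528 ⇒ m₄ = 46606.35880
m₂² = 12500.48225
g_2 = m₄/m₂² − 3 = 3.72836 − 3 ≈ 0.7284

0.7284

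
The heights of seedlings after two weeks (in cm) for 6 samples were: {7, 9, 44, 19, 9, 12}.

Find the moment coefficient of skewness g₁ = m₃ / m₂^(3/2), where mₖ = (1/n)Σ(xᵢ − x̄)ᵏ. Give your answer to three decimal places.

1.467

x̄ = (7 + 9 + 44 + 19 + 9 + 12) / 6 = 16.6667
deviations (xᵢ − x̄): -9.6667, -7.6667, 27.3333, 2.3333, -7.6667, -4.6667
Σ(xᵢ − x̄)² = 985.3333 ⇒ m₂ = 985.3333/6 = 164.22222
Σ(xᵢ − x̄)³ = 18527.5556 ⇒ m₃ = 18527.5556/6 = 3087.92593
m₂^(3/2) = 164.22222^(1.5) = 2104.49495
g₁ = m₃ / m₂^(3/2) = 3087.92593 / 2104.49495 ≈ 1.467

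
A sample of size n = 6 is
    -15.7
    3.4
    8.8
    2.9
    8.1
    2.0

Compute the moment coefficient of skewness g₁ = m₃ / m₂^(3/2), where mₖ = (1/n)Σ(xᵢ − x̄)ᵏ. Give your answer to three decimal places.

-1.386

x̄ = (-15.7 + 3.4 + 8.8 + 2.9 + 8.1 + 2.0) / 6 = 1.5833
deviations (xᵢ − x̄): -17.2833, 1.8167, 7.2167, 1.3167, 6.5167, 0.4167
Σ(xᵢ − x̄)² = 398.4683 ⇒ m₂ = 398.4683/6 = 66.41139
Σ(xᵢ − x̄)³ = -4501.8276 ⇒ m₃ = -4501.8276/6 = -750.30459
m₂^(3/2) = 66.41139^(1.5) = 541.20755
g₁ = m₃ / m₂^(3/2) = -750.30459 / 541.20755 ≈ -1.386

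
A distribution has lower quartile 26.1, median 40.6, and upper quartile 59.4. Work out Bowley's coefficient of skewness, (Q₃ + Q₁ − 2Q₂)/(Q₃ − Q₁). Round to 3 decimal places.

0.129

numerator: Q₃ + Q₁ − 2Q₂ = 59.4 + 26.1 − 2×40.6 = 4.3000
denominator: Q₃ − Q₁ = 59.4 − 26.1 = 33.3000
Bowley skewness = 4.3000 / 33.3000 ≈ 0.129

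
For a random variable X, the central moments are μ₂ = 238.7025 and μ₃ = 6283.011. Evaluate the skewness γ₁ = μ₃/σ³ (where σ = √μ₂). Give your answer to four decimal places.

1.7037

σ = √μ₂ = √238.7025 = 15.45000
σ³ = μ₂^(3/2) = 3687.95362
γ₁ = μ₃/σ³ = 6283.011 / 3687.95362 ≈ 1.7037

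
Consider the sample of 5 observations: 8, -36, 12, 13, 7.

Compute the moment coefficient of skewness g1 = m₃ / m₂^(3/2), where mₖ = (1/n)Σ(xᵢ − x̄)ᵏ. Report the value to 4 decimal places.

x̄ = (8 - 36 + 12 + 13 + 7) / 5 = 0.8000
deviations (xᵢ − x̄): 7.2000, -36.8000, 11.2000, 12.2000, 6.2000
Σ(xᵢ − x̄)² = 1718.8000 ⇒ m₂ = 1718.8000/5 = 343.76000
Σ(xᵢ − x̄)³ = -46003.6800 ⇒ m₃ = -46003.6800/5 = -9200.73600
m₂^(3/2) = 343.76000^(1.5) = 6373.57368
g1 = m₃ / m₂^(3/2) = -9200.73600 / 6373.57368 ≈ -1.4436

-1.4436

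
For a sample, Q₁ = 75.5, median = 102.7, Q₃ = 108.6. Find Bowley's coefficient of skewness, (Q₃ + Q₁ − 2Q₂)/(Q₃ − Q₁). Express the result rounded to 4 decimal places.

-0.6435

numerator: Q₃ + Q₁ − 2Q₂ = 108.6 + 75.5 − 2×102.7 = -21.3000
denominator: Q₃ − Q₁ = 108.6 − 75.5 = 33.1000
Bowley skewness = -21.3000 / 33.1000 ≈ -0.6435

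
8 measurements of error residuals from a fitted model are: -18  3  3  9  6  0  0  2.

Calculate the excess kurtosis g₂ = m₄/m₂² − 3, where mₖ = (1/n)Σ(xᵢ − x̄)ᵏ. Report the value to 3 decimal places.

1.772

x̄ = 0.6250
Σ(xᵢ − x̄)² = 459.8750 ⇒ m₂ = 57.48438
Σ(xᵢ − x̄)⁴ = 126154.9941 ⇒ m₄ = 15769.37427
m₂² = 3304.45337
g₂ = m₄/m₂² − 3 = 4.77216 − 3 ≈ 1.772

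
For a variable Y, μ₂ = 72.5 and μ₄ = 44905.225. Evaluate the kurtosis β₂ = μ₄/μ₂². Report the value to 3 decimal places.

μ₂² = 72.5² = 5256.25000
μ₄/μ₂² = 44905.225 / 5256.25000 = 8.54321
β₂ ≈ 8.543

8.543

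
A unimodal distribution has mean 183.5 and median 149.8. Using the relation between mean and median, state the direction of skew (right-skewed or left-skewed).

mean − median = 183.5 − 149.8 = 33.7
mean > median ⇒ the longer tail is on the right ⇒ right-skewed (positively skewed).

right-skewed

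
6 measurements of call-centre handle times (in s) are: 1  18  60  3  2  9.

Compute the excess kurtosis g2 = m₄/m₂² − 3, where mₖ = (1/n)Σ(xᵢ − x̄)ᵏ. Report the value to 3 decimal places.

x̄ = 15.5000
Σ(xᵢ − x̄)² = 2577.5000 ⇒ m₂ = 429.58333
Σ(xᵢ − x̄)⁴ = 4025048.3750 ⇒ m₄ = 670841.39583
m₂² = 184541.84028
g2 = m₄/m₂² − 3 = 3.63517 − 3 ≈ 0.635

0.635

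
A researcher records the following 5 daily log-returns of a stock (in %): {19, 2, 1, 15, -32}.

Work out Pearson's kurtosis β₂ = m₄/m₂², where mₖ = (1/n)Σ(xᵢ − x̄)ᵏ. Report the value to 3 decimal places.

2.564

x̄ = 1.0000
Σ(xᵢ − x̄)² = 1610.0000 ⇒ m₂ = 322.00000
Σ(xᵢ − x̄)⁴ = 1329314.0000 ⇒ m₄ = 265862.80000
m₂² = 103684.00000
β₂ = m₄/m₂² = 265862.80000 / 103684.00000 ≈ 2.564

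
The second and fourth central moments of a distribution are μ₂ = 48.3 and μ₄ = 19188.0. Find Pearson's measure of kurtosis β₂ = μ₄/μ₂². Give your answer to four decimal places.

μ₂² = 48.3² = 2332.89000
μ₄/μ₂² = 19188.0 / 2332.89000 = 8.22499
β₂ ≈ 8.2250

8.2250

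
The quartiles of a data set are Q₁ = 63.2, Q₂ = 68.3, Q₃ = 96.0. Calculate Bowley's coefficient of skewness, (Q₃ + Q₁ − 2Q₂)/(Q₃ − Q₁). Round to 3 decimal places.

0.689

numerator: Q₃ + Q₁ − 2Q₂ = 96.0 + 63.2 − 2×68.3 = 22.6000
denominator: Q₃ − Q₁ = 96.0 − 63.2 = 32.8000
Bowley skewness = 22.6000 / 32.8000 ≈ 0.689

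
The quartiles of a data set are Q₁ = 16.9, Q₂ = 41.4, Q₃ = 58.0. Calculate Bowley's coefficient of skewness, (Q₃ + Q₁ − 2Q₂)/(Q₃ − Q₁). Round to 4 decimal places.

-0.1922

numerator: Q₃ + Q₁ − 2Q₂ = 58.0 + 16.9 − 2×41.4 = -7.9000
denominator: Q₃ − Q₁ = 58.0 − 16.9 = 41.1000
Bowley skewness = -7.9000 / 41.1000 ≈ -0.1922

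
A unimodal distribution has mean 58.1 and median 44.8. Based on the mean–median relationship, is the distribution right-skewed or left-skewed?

right-skewed

mean − median = 58.1 − 44.8 = 13.3
mean > median ⇒ the longer tail is on the right ⇒ right-skewed (positively skewed).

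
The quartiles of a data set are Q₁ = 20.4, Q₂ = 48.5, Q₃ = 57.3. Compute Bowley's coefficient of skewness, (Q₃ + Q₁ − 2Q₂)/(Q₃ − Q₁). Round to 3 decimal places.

numerator: Q₃ + Q₁ − 2Q₂ = 57.3 + 20.4 − 2×48.5 = -19.3000
denominator: Q₃ − Q₁ = 57.3 − 20.4 = 36.9000
Bowley skewness = -19.3000 / 36.9000 ≈ -0.523

-0.523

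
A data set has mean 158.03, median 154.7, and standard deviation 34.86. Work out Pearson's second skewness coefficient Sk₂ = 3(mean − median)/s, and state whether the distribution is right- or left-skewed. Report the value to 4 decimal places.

Sk₂ = 3(158.03 − 154.7) / 34.86 = 3 × 3.3300 / 34.86
    = 9.9900 / 34.86 ≈ 0.2866
Sk₂ > 0 ⇒ mean > median ⇒ right-skewed (positive skew).

0.2866, right-skewed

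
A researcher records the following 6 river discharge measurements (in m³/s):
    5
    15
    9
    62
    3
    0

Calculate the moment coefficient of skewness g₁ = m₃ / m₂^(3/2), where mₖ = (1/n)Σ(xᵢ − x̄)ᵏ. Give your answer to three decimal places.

x̄ = (5 + 15 + 9 + 62 + 3 + 0) / 6 = 15.6667
deviations (xᵢ − x̄): -10.6667, -0.6667, -6.6667, 46.3333, -12.6667, -15.6667
Σ(xᵢ − x̄)² = 2711.3333 ⇒ m₂ = 2711.3333/6 = 451.88889
Σ(xᵢ − x̄)³ = 92079.5556 ⇒ m₃ = 92079.5556/6 = 15346.59259
m₂^(3/2) = 451.88889^(1.5) = 9606.10865
g₁ = m₃ / m₂^(3/2) = 15346.59259 / 9606.10865 ≈ 1.598

1.598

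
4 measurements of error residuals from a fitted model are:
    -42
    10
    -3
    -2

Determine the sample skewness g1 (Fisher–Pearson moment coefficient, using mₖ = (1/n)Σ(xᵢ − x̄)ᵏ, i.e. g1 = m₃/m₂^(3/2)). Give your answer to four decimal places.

x̄ = (-42 + 10 - 3 - 2) / 4 = -9.2500
deviations (xᵢ − x̄): -32.7500, 19.2500, 6.2500, 7.2500
Σ(xᵢ − x̄)² = 1534.7500 ⇒ m₂ = 1534.7500/4 = 383.68750
Σ(xᵢ − x̄)³ = -27367.8750 ⇒ m₃ = -27367.8750/4 = -6841.96875
m₂^(3/2) = 383.68750^(1.5) = 7515.64877
g1 = m₃ / m₂^(3/2) = -6841.96875 / 7515.64877 ≈ -0.9104

-0.9104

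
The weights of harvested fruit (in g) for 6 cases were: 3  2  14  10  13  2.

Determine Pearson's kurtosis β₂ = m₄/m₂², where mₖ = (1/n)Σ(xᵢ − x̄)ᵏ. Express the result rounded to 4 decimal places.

1.1883

x̄ = 7.3333
Σ(xᵢ − x̄)² = 159.3333 ⇒ m₂ = 26.55556
Σ(xᵢ − x̄)⁴ = 5027.7778 ⇒ m₄ = 837.96296
m₂² = 705.19753
β₂ = m₄/m₂² = 837.96296 / 705.19753 ≈ 1.1883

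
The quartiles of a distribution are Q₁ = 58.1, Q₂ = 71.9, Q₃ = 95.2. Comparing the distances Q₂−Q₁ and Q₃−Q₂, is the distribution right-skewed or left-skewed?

right-skewed

Q₂ − Q₁ = 13.8;  Q₃ − Q₂ = 23.3
Q₃ − Q₂ > Q₂ − Q₁ ⇒ the upper half is more spread out ⇒ right-skewed.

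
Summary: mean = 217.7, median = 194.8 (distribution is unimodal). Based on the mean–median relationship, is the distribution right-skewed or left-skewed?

mean − median = 217.7 − 194.8 = 22.9
mean > median ⇒ the longer tail is on the right ⇒ right-skewed (positively skewed).

right-skewed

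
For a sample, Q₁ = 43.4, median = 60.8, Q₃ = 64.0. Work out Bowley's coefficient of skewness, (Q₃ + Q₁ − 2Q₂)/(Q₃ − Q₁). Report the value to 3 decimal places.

-0.689

numerator: Q₃ + Q₁ − 2Q₂ = 64.0 + 43.4 − 2×60.8 = -14.2000
denominator: Q₃ − Q₁ = 64.0 − 43.4 = 20.6000
Bowley skewness = -14.2000 / 20.6000 ≈ -0.689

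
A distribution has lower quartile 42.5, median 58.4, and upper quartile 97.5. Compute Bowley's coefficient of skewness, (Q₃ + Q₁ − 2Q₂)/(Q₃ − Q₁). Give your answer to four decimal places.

numerator: Q₃ + Q₁ − 2Q₂ = 97.5 + 42.5 − 2×58.4 = 23.2000
denominator: Q₃ − Q₁ = 97.5 − 42.5 = 55.0000
Bowley skewness = 23.2000 / 55.0000 ≈ 0.4218

0.4218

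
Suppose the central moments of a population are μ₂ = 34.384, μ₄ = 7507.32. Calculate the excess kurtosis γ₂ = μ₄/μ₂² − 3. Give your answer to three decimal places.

3.350

μ₂² = 34.384² = 1182.25946
μ₄/μ₂² = 7507.32 / 1182.25946 = 6.34998
γ₂ = 6.34998 − 3 ≈ 3.350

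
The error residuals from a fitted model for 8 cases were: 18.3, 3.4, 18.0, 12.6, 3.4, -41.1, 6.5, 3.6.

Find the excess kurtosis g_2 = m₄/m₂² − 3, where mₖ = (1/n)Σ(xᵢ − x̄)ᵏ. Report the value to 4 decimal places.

1.9867

x̄ = 3.0875
Σ(xᵢ − x̄)² = 2508.9288 ⇒ m₂ = 313.61609
Σ(xᵢ − x̄)⁴ = 3923726.5846 ⇒ m₄ = 490465.82307
m₂² = 98355.05426
g_2 = m₄/m₂² − 3 = 4.98669 − 3 ≈ 1.9867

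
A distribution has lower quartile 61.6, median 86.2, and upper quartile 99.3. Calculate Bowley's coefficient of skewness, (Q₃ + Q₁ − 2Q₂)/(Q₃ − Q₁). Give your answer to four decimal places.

numerator: Q₃ + Q₁ − 2Q₂ = 99.3 + 61.6 − 2×86.2 = -11.5000
denominator: Q₃ − Q₁ = 99.3 − 61.6 = 37.7000
Bowley skewness = -11.5000 / 37.7000 ≈ -0.3050

-0.3050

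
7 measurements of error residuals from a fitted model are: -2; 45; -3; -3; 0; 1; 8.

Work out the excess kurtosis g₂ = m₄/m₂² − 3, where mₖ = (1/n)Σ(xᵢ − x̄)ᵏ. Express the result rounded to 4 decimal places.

1.7146

x̄ = 6.5714
Σ(xᵢ − x̄)² = 1809.7143 ⇒ m₂ = 258.53061
Σ(xᵢ − x̄)⁴ = 2205821.5160 ⇒ m₄ = 315117.35943
m₂² = 66838.07747
g₂ = m₄/m₂² − 3 = 4.71464 − 3 ≈ 1.7146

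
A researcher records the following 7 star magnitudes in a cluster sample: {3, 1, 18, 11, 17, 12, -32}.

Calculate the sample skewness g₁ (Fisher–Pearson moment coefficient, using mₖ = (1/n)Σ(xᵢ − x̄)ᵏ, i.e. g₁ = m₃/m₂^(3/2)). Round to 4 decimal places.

-1.4901

x̄ = (3 + 1 + 18 + 11 + 17 + 12 - 32) / 7 = 4.2857
deviations (xᵢ − x̄): -1.2857, -3.2857, 13.7143, 6.7143, 12.7143, 7.7143, -36.2857
Σ(xᵢ − x̄)² = 1783.4286 ⇒ m₂ = 1783.4286/7 = 254.77551
Σ(xᵢ − x̄)³ = -42416.8163 ⇒ m₃ = -42416.8163/7 = -6059.54519
m₂^(3/2) = 254.77551^(1.5) = 4066.64741
g₁ = m₃ / m₂^(3/2) = -6059.54519 / 4066.64741 ≈ -1.4901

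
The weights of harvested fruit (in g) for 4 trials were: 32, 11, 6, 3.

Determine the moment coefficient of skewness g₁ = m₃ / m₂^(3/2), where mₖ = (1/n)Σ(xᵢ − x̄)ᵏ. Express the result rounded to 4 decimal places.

x̄ = (32 + 11 + 6 + 3) / 4 = 13.0000
deviations (xᵢ − x̄): 19.0000, -2.0000, -7.0000, -10.0000
Σ(xᵢ − x̄)² = 514.0000 ⇒ m₂ = 514.0000/4 = 128.50000
Σ(xᵢ − x̄)³ = 5508.0000 ⇒ m₃ = 5508.0000/4 = 1377.00000
m₂^(3/2) = 128.50000^(1.5) = 1456.64825
g₁ = m₃ / m₂^(3/2) = 1377.00000 / 1456.64825 ≈ 0.9453

0.9453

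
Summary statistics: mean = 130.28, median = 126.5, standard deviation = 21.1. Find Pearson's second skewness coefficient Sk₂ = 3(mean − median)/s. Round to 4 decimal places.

0.5374

Sk₂ = 3(130.28 − 126.5) / 21.1 = 3 × 3.7800 / 21.1
    = 11.3400 / 21.1 ≈ 0.5374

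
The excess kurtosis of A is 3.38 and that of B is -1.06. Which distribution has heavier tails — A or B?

A

Higher excess kurtosis ⇒ heavier tails relative to the normal distribution.
3.38 vs -1.06: the larger is 3.38, so A has heavier tails. (A is leptokurtic — heavier-than-normal tails; the other is platykurtic.)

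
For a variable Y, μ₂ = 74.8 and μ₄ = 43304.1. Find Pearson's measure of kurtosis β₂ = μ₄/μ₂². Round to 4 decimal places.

μ₂² = 74.8² = 5595.04000
μ₄/μ₂² = 43304.1 / 5595.04000 = 7.73973
β₂ ≈ 7.7397

7.7397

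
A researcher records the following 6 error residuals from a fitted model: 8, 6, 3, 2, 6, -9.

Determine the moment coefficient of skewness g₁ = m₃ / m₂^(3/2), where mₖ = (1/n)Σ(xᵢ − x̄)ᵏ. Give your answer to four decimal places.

-1.3016

x̄ = (8 + 6 + 3 + 2 + 6 - 9) / 6 = 2.6667
deviations (xᵢ − x̄): 5.3333, 3.3333, 0.3333, -0.6667, 3.3333, -11.6667
Σ(xᵢ − x̄)² = 187.3333 ⇒ m₂ = 187.3333/6 = 31.22222
Σ(xᵢ − x̄)³ = -1362.4444 ⇒ m₃ = -1362.4444/6 = -227.07407
m₂^(3/2) = 31.22222^(1.5) = 174.45994
g₁ = m₃ / m₂^(3/2) = -227.07407 / 174.45994 ≈ -1.3016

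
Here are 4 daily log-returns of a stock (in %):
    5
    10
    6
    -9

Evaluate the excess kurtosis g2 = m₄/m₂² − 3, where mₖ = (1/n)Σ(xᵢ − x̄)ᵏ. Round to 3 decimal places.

-0.810

x̄ = 3.0000
Σ(xᵢ − x̄)² = 206.0000 ⇒ m₂ = 51.50000
Σ(xᵢ − x̄)⁴ = 23234.0000 ⇒ m₄ = 5808.50000
m₂² = 2652.25000
g2 = m₄/m₂² − 3 = 2.19003 − 3 ≈ -0.810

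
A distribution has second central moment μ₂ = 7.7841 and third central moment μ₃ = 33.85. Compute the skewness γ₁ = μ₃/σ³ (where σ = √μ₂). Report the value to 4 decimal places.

1.5586

σ = √μ₂ = √7.7841 = 2.79000
σ³ = μ₂^(3/2) = 21.71764
γ₁ = μ₃/σ³ = 33.85 / 21.71764 ≈ 1.5586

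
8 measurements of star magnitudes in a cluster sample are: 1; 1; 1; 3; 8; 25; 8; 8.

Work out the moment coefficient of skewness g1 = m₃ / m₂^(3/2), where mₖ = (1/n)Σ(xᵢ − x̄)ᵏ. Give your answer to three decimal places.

x̄ = (1 + 1 + 1 + 3 + 8 + 25 + 8 + 8) / 8 = 6.8750
deviations (xᵢ − x̄): -5.8750, -5.8750, -5.8750, -3.8750, 1.1250, 18.1250, 1.1250, 1.1250
Σ(xᵢ − x̄)² = 450.8750 ⇒ m₂ = 450.8750/8 = 56.35938
Σ(xᵢ − x̄)³ = 5292.0938 ⇒ m₃ = 5292.0938/8 = 661.51172
m₂^(3/2) = 56.35938^(1.5) = 423.10607
g1 = m₃ / m₂^(3/2) = 661.51172 / 423.10607 ≈ 1.563

1.563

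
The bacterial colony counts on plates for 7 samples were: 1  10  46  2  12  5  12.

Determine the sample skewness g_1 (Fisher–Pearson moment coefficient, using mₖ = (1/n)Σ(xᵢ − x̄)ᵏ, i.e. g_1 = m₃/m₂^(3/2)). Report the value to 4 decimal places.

x̄ = (1 + 10 + 46 + 2 + 12 + 5 + 12) / 7 = 12.5714
deviations (xᵢ − x̄): -11.5714, -2.5714, 33.4286, -10.5714, -0.5714, -7.5714, -0.5714
Σ(xᵢ − x̄)² = 1427.7143 ⇒ m₂ = 1427.7143/7 = 203.95918
Σ(xᵢ − x̄)³ = 34173.1837 ⇒ m₃ = 34173.1837/7 = 4881.88338
m₂^(3/2) = 203.95918^(1.5) = 2912.82838
g_1 = m₃ / m₂^(3/2) = 4881.88338 / 2912.82838 ≈ 1.6760

1.6760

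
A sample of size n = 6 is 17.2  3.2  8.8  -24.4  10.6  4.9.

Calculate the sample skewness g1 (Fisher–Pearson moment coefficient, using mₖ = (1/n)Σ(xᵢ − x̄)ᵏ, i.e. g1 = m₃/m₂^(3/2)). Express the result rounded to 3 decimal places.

x̄ = (17.2 + 3.2 + 8.8 - 24.4 + 10.6 + 4.9) / 6 = 3.3833
deviations (xᵢ − x̄): 13.8167, -0.1833, 5.4167, -27.7833, 7.2167, 1.5167
Σ(xᵢ − x̄)² = 1046.5683 ⇒ m₂ = 1046.5683/6 = 174.42806
Σ(xᵢ − x̄)³ = -18270.4726 ⇒ m₃ = -18270.4726/6 = -3045.07876
m₂^(3/2) = 174.42806^(1.5) = 2303.69250
g1 = m₃ / m₂^(3/2) = -3045.07876 / 2303.69250 ≈ -1.322

-1.322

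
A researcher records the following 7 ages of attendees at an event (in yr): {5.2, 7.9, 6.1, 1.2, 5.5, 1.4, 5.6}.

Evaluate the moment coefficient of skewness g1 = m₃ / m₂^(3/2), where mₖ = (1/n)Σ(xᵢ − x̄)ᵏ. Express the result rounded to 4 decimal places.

-0.4922

x̄ = (5.2 + 7.9 + 6.1 + 1.2 + 5.5 + 1.4 + 5.6) / 7 = 4.7000
deviations (xᵢ − x̄): 0.5000, 3.2000, 1.4000, -3.5000, 0.8000, -3.3000, 0.9000
Σ(xᵢ − x̄)² = 37.0400 ⇒ m₂ = 37.0400/7 = 5.29143
Σ(xᵢ − x̄)³ = -41.9340 ⇒ m₃ = -41.9340/7 = -5.99057
m₂^(3/2) = 5.29143^(1.5) = 12.17193
g1 = m₃ / m₂^(3/2) = -5.99057 / 12.17193 ≈ -0.4922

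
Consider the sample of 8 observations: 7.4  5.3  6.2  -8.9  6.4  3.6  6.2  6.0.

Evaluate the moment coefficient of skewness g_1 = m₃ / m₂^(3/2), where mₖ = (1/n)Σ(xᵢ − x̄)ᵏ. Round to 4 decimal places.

-2.0887

x̄ = (7.4 + 5.3 + 6.2 - 8.9 + 6.4 + 3.6 + 6.2 + 6.0) / 8 = 4.0250
deviations (xᵢ − x̄): 3.3750, 1.2750, 2.1750, -12.9250, 2.3750, -0.4250, 2.1750, 1.9750
Σ(xᵢ − x̄)² = 199.2550 ⇒ m₂ = 199.2550/8 = 24.90688
Σ(xᵢ − x̄)³ = -2077.0763 ⇒ m₃ = -2077.0763/8 = -259.63453
m₂^(3/2) = 24.90688^(1.5) = 124.30221
g_1 = m₃ / m₂^(3/2) = -259.63453 / 124.30221 ≈ -2.0887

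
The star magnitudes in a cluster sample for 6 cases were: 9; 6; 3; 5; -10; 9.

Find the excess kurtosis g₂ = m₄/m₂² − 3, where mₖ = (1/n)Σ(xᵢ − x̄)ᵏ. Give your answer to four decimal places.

0.4704

x̄ = 3.6667
Σ(xᵢ − x̄)² = 251.3333 ⇒ m₂ = 41.88889
Σ(xᵢ − x̄)⁴ = 36537.1111 ⇒ m₄ = 6089.51852
m₂² = 1754.67901
g₂ = m₄/m₂² − 3 = 3.47045 − 3 ≈ 0.4704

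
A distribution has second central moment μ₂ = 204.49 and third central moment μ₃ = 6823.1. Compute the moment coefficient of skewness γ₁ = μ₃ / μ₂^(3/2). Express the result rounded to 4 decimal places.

σ = √μ₂ = √204.49 = 14.30000
σ³ = μ₂^(3/2) = 2924.20700
γ₁ = μ₃/σ³ = 6823.1 / 2924.20700 ≈ 2.3333

2.3333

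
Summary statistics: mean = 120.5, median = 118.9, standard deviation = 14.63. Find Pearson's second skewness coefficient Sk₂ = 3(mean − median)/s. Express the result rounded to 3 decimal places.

Sk₂ = 3(120.5 − 118.9) / 14.63 = 3 × 1.6000 / 14.63
    = 4.8000 / 14.63 ≈ 0.328

0.328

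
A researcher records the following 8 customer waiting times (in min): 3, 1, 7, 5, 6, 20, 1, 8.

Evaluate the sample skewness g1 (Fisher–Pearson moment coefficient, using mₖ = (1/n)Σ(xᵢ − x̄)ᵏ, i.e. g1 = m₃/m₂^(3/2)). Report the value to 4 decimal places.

x̄ = (3 + 1 + 7 + 5 + 6 + 20 + 1 + 8) / 8 = 6.3750
deviations (xᵢ − x̄): -3.3750, -5.3750, 0.6250, -1.3750, -0.3750, 13.6250, -5.3750, 1.6250
Σ(xᵢ − x̄)² = 259.8750 ⇒ m₂ = 259.8750/8 = 32.48438
Σ(xᵢ − x̄)³ = 2182.2188 ⇒ m₃ = 2182.2188/8 = 272.77734
m₂^(3/2) = 32.48438^(1.5) = 185.14491
g1 = m₃ / m₂^(3/2) = 272.77734 / 185.14491 ≈ 1.4733

1.4733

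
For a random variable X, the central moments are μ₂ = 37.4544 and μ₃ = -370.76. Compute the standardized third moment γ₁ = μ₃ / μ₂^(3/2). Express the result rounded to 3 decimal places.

-1.617

σ = √μ₂ = √37.4544 = 6.12000
σ³ = μ₂^(3/2) = 229.22093
γ₁ = μ₃/σ³ = -370.76 / 229.22093 ≈ -1.617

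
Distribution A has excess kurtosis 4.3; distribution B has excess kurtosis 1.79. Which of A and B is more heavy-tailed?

A

Higher excess kurtosis ⇒ heavier tails relative to the normal distribution.
4.3 vs 1.79: the larger is 4.3, so A has heavier tails.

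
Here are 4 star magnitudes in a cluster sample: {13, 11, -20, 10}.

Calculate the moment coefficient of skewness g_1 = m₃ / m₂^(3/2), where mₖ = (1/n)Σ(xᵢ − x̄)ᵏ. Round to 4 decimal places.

x̄ = (13 + 11 - 20 + 10) / 4 = 3.5000
deviations (xᵢ − x̄): 9.5000, 7.5000, -23.5000, 6.5000
Σ(xᵢ − x̄)² = 741.0000 ⇒ m₂ = 741.0000/4 = 185.25000
Σ(xᵢ − x̄)³ = -11424.0000 ⇒ m₃ = -11424.0000/4 = -2856.00000
m₂^(3/2) = 185.25000^(1.5) = 2521.37432
g_1 = m₃ / m₂^(3/2) = -2856.00000 / 2521.37432 ≈ -1.1327

-1.1327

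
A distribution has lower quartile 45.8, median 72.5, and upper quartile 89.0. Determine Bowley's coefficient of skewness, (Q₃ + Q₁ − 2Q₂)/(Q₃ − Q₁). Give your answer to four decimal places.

numerator: Q₃ + Q₁ − 2Q₂ = 89.0 + 45.8 − 2×72.5 = -10.2000
denominator: Q₃ − Q₁ = 89.0 − 45.8 = 43.2000
Bowley skewness = -10.2000 / 43.2000 ≈ -0.2361

-0.2361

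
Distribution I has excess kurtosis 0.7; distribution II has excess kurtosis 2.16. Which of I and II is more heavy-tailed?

II

Higher excess kurtosis ⇒ heavier tails relative to the normal distribution.
0.7 vs 2.16: the larger is 2.16, so II has heavier tails.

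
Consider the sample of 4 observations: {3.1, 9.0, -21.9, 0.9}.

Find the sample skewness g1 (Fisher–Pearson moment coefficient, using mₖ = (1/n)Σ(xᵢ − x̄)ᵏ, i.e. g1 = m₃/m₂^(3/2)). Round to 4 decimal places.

-0.9304

x̄ = (3.1 + 9.0 - 21.9 + 0.9) / 4 = -2.2250
deviations (xᵢ − x̄): 5.3250, 11.2250, -19.6750, 3.1250
Σ(xᵢ − x̄)² = 551.2275 ⇒ m₂ = 551.2275/4 = 137.80687
Σ(xᵢ − x̄)³ = -6020.4349 ⇒ m₃ = -6020.4349/4 = -1505.10872
m₂^(3/2) = 137.80687^(1.5) = 1617.73107
g1 = m₃ / m₂^(3/2) = -1505.10872 / 1617.73107 ≈ -0.9304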